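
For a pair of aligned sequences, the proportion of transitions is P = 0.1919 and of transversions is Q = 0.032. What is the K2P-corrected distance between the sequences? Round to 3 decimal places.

0.285

Under the Kimura two-parameter model, d = −½ ln(1 − 2P − Q) − ¼ ln(1 − 2Q).
1 − 2P − Q = 0.5842, giving −½ ln(0.5842) = 0.268756.
1 − 2Q = 0.936, giving −¼ ln(0.936) = 0.016535.
d = 0.268756 + 0.016535 = 0.285291.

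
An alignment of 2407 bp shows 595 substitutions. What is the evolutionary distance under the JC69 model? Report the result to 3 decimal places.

0.300

p = 595/2407 ≈ 0.247196.
d = −(3/4) ln(1 − 4p/3) = −0.75 ln(1 − 0.329595) = −0.75 ln(0.670405)
  = −0.75 × (-0.399873) = 0.299905 substitutions/site.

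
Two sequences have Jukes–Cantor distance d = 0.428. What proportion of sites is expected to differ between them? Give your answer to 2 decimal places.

p = (3/4)(1 − e^(−4d/3)) = 0.75 × (1 − e^(-0.570667)) = 0.75 × (1 − 0.565148) = 0.326139.

0.33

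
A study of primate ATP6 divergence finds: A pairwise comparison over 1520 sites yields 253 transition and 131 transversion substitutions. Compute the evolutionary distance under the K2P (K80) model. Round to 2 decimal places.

0.32

P = 253/1520 ≈ 0.166447 and Q = 131/1520 ≈ 0.086184.
Under the Kimura two-parameter model, d = −½ ln(1 − 2P − Q) − ¼ ln(1 − 2Q).
1 − 2P − Q = 0.580922, giving −½ ln(0.580922) = 0.271569.
1 − 2Q = 0.827632, giving −¼ ln(0.827632) = 0.047297.
d = 0.271569 + 0.047297 = 0.318866.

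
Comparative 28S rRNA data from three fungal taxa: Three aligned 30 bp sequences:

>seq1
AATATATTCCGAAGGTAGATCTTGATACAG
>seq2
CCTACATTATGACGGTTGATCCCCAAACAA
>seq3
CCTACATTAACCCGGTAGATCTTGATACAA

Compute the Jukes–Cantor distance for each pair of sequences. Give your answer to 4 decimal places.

seq1–seq2: 12/30 sites differ → p = 0.4, d = −0.75 ln(1 − 0.533333) = 0.571605 ≈ 0.5716.
seq1–seq3: 9/30 sites differ → p = 0.3, d = −0.75 ln(1 − 0.4) = 0.383119 ≈ 0.3831.
seq2–seq3: 8/30 sites differ → p ≈ 0.266667, d = −0.75 ln(1 − 0.355556) = 0.329526 ≈ 0.3295.

d(seq1,seq2) = 0.5716, d(seq1,seq3) = 0.3831, d(seq2,seq3) = 0.3295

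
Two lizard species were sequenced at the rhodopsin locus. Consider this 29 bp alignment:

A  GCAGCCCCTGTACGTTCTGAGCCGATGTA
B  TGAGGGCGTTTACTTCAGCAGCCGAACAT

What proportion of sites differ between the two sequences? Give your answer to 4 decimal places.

The sequences differ at 15 of 29 positions.
p = 15/29 = 0.517241… ≈ 0.5172 (to 4 d.p.).

0.5172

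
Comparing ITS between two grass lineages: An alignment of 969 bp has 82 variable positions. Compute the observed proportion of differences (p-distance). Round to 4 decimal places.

p = 82/969 = 0.084623… ≈ 0.0846 (to 4 d.p.).

0.0846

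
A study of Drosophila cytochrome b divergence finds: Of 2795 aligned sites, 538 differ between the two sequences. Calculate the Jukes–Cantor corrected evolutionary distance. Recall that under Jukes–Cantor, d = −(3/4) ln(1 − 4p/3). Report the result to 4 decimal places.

0.2224

p = 538/2795 ≈ 0.192487.
d = −(3/4) ln(1 − 4p/3) = −0.75 ln(1 − 0.256649) = −0.75 ln(0.743351)
  = −0.75 × (-0.296587) = 0.222440 substitutions/site.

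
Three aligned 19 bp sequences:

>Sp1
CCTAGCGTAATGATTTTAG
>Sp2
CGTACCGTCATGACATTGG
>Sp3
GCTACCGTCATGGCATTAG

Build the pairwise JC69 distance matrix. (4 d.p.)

d(Sp1,Sp2) = 0.4099, d(Sp1,Sp3) = 0.4099, d(Sp2,Sp3) = 0.2471

Sp1–Sp2: 6/19 sites differ → p ≈ 0.315789, d = −0.75 ln(1 − 0.421052) = 0.409907 ≈ 0.4099.
Sp1–Sp3: 6/19 sites differ → p ≈ 0.315789, d = −0.75 ln(1 − 0.421052) = 0.409907 ≈ 0.4099.
Sp2–Sp3: 4/19 sites differ → p ≈ 0.210526, d = −0.75 ln(1 − 0.280701) = 0.247109 ≈ 0.2471.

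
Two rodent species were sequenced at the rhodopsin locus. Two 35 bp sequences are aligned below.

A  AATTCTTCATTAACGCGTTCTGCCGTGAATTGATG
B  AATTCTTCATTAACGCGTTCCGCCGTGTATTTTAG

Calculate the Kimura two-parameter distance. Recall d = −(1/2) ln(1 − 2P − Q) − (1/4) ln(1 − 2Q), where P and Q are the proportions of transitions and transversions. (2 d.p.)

0.16

Of 35 sites, 1 differences are transitions and 4 are transversions, so P = 1/35 ≈ 0.028571 and Q = 4/35 ≈ 0.114286.
Under the Kimura two-parameter model, d = −½ ln(1 − 2P − Q) − ¼ ln(1 − 2Q).
1 − 2P − Q = 0.828572, giving −½ ln(0.828572) = 0.094026.
1 − 2Q = 0.771428, giving −¼ ln(0.771428) = 0.064878.
d = 0.094026 + 0.064878 = 0.158904.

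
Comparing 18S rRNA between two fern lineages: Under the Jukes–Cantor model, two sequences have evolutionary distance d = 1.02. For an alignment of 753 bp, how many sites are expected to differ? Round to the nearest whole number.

420

Invert JC69: p = (3/4)(1 − e^(−4d/3)) = 0.75 × (1 − e^(-1.36)) = 0.75 × (1 − 0.256661) = 0.557504.
Expected differing sites = pL ≈ 0.557504 × 753 = 419.800512 ≈ 420.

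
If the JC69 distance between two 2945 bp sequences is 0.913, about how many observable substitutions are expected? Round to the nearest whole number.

1555

Invert JC69: p = (3/4)(1 − e^(−4d/3)) = 0.75 × (1 − e^(-1.217333)) = 0.75 × (1 − 0.296019) = 0.527986.
Expected differing sites = pL ≈ 0.527986 × 2945 = 1554.91877 ≈ 1555.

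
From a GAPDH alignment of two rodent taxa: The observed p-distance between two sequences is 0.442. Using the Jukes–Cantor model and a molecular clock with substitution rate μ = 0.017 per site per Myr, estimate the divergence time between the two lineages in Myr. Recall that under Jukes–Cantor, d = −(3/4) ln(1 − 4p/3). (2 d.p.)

19.63

d = −(3/4) ln(1 − 4p/3) = −0.75 ln(1 − 0.589333) = −0.75 ln(0.410667)
  = −0.75 × (-0.889973) = 0.667480 substitutions/site.
Under a molecular clock d = 2μt, so t = d/(2μ) = 0.667480 / (2 × 0.017) = 19.63 Myr.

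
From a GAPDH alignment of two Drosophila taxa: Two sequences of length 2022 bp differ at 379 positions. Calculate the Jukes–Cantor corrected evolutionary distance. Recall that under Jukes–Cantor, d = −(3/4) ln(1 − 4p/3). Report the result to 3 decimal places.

p = 379/2022 ≈ 0.187438.
d = −(3/4) ln(1 − 4p/3) = −0.75 ln(1 − 0.249917) = −0.75 ln(0.750083)
  = −0.75 × (-0.287571) = 0.215678 substitutions/site.

0.216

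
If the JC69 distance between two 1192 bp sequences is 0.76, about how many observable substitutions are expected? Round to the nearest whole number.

569

Invert JC69: p = (3/4)(1 − e^(−4d/3)) = 0.75 × (1 − e^(-1.013333)) = 0.75 × (1 − 0.363007) = 0.477745.
Expected differing sites = pL ≈ 0.477745 × 1192 = 569.47204 ≈ 569.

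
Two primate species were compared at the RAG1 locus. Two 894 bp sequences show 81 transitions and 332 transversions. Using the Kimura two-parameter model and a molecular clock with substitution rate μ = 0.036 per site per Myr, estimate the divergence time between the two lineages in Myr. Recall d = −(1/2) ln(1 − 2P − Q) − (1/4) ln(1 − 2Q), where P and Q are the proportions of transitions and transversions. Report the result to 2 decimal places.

10.30

P = 81/894 ≈ 0.090604 and Q = 332/894 ≈ 0.371365.
Under the Kimura two-parameter model, d = −½ ln(1 − 2P − Q) − ¼ ln(1 − 2Q).
1 − 2P − Q = 0.447427, giving −½ ln(0.447427) = 0.402121.
1 − 2Q = 0.25727, giving −¼ ln(0.25727) = 0.339407.
d = 0.402121 + 0.339407 = 0.741528.
Under a molecular clock d = 2μt, so t = d/(2μ) = 0.741528 / (2 × 0.036) = 10.30 Myr.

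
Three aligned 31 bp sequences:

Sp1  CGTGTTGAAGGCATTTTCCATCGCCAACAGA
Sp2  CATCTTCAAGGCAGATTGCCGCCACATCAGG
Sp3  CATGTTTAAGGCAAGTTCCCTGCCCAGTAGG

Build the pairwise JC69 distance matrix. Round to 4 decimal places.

Sp1–Sp2: 12/31 sites differ → p ≈ 0.387097, d = −0.75 ln(1 − 0.516129) = 0.544453 ≈ 0.5445.
Sp1–Sp3: 10/31 sites differ → p ≈ 0.322581, d = −0.75 ln(1 − 0.430108) = 0.421731 ≈ 0.4217.
Sp2–Sp3: 10/31 sites differ → p ≈ 0.322581, d = −0.75 ln(1 − 0.430108) = 0.421731 ≈ 0.4217.

d(Sp1,Sp2) = 0.5445, d(Sp1,Sp3) = 0.4217, d(Sp2,Sp3) = 0.4217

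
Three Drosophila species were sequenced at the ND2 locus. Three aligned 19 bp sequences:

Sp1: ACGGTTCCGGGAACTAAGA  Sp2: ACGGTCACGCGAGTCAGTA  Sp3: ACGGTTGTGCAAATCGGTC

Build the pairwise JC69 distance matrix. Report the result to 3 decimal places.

d(Sp1,Sp2) = 0.618, d(Sp1,Sp3) = 0.907, d(Sp2,Sp3) = 0.507

Sp1–Sp2: 8/19 sites differ → p ≈ 0.421053, d = −0.75 ln(1 − 0.561404) = 0.618132 ≈ 0.618.
Sp1–Sp3: 10/19 sites differ → p ≈ 0.526316, d = −0.75 ln(1 − 0.701755) = 0.907380 ≈ 0.907.
Sp2–Sp3: 7/19 sites differ → p ≈ 0.368421, d = −0.75 ln(1 − 0.491228) = 0.506816 ≈ 0.507.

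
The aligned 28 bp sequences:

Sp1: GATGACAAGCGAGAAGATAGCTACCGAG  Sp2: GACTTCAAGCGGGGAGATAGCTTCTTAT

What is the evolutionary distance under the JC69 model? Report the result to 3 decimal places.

The sequences differ at 9 of 28 sites (3, 4, 5, 12, 14, 23, 25, 26, 28), so p = 9/28 ≈ 0.321429.
d = −(3/4) ln(1 − 4p/3) = −0.75 ln(1 − 0.428572) = −0.75 ln(0.571428)
  = −0.75 × (-0.559617) = 0.419713 substitutions/site.

0.420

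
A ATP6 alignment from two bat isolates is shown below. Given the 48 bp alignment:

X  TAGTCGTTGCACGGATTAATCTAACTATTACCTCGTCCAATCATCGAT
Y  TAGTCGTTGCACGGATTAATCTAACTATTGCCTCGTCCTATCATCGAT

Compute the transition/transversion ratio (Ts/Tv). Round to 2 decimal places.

Transitions are A↔G and C↔T; transversions are all other mismatches.
Transitions: 1. Transversions: 1.
R = 1/1 = 1.00.

1.00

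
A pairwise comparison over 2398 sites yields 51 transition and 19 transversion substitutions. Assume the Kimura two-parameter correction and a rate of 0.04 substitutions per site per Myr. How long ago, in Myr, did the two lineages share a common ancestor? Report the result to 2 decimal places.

0.37

P = 51/2398 ≈ 0.021268 and Q = 19/2398 ≈ 0.007923.
Under the Kimura two-parameter model, d = −½ ln(1 − 2P − Q) − ¼ ln(1 − 2Q).
1 − 2P − Q = 0.949541, giving −½ ln(0.949541) = 0.025888.
1 − 2Q = 0.984154, giving −¼ ln(0.984154) = 0.003993.
d = 0.025888 + 0.003993 = 0.029881.
Under a molecular clock d = 2μt, so t = d/(2μ) = 0.029881 / (2 × 0.04) = 0.37 Myr.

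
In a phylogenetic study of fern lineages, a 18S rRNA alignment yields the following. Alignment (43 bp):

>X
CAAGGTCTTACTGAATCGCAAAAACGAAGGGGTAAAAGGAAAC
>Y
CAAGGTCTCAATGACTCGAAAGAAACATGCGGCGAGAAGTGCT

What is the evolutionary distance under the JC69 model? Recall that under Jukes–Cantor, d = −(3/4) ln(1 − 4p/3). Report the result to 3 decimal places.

The sequences differ at 17 of 43 sites, so p = 17/43 ≈ 0.395349.
d = −(3/4) ln(1 − 4p/3) = −0.75 ln(1 − 0.527132) = −0.75 ln(0.472868)
  = −0.75 × (-0.748939) = 0.561704 substitutions/site.

0.562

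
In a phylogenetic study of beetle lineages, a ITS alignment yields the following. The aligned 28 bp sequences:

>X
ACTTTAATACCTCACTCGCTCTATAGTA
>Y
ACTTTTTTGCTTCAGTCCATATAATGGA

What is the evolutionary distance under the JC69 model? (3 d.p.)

The sequences differ at 11 of 28 sites, so p = 11/28 ≈ 0.392857.
d = −(3/4) ln(1 − 4p/3) = −0.75 ln(1 − 0.523809) = −0.75 ln(0.476191)
  = −0.75 × (-0.741936) = 0.556452 substitutions/site.

0.556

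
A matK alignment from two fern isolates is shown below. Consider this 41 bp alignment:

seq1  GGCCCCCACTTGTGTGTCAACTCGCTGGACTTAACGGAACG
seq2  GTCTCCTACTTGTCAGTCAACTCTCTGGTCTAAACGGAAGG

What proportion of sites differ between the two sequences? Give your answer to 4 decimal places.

0.2195

The sequences differ at 9 of 41 positions (sites 2, 4, 7, 14, 15, 24, 29, 32, 40).
p = 9/41 = 0.219512… ≈ 0.2195 (to 4 d.p.).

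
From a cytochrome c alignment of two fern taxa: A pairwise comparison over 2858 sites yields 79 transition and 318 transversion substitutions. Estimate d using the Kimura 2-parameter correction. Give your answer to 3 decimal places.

0.154

P = 79/2858 ≈ 0.027642 and Q = 318/2858 ≈ 0.111267.
Under the Kimura two-parameter model, d = −½ ln(1 − 2P − Q) − ¼ ln(1 − 2Q).
1 − 2P − Q = 0.833449, giving −½ ln(0.833449) = 0.091091.
1 − 2Q = 0.777466, giving −¼ ln(0.777466) = 0.062929.
d = 0.091091 + 0.062929 = 0.154020.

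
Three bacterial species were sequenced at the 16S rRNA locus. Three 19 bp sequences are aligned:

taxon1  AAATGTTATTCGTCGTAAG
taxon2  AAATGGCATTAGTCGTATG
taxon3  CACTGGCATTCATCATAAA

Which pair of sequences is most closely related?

taxon1 and taxon2

taxon1–taxon2: 4/19 differ, p = 0.211, d = 0.247.
taxon1–taxon3: 7/19 differ, p = 0.368, d = 0.507.
taxon2–taxon3: 7/19 differ, p = 0.368, d = 0.507.
The smallest distance is between taxon1 and taxon2.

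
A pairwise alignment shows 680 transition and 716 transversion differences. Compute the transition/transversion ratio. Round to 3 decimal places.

0.950

R = 680/716 = 0.949720… ≈ 0.950 (to 3 d.p.).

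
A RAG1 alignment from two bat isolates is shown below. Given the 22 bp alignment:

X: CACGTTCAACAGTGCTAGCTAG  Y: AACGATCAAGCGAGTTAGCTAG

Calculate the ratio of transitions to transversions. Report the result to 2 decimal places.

Transitions are A↔G and C↔T; transversions are all other mismatches.
Transitions: 1. Transversions: 5.
R = 1/5 = 0.20.

0.20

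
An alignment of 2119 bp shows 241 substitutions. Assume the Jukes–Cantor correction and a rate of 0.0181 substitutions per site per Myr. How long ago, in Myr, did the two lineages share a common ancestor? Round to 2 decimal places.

p = 241/2119 ≈ 0.113733.
d = −(3/4) ln(1 − 4p/3) = −0.75 ln(1 − 0.151644) = −0.75 ln(0.848356)
  = −0.75 × (-0.164455) = 0.123341 substitutions/site.
Under a molecular clock d = 2μt, so t = d/(2μ) = 0.123341 / (2 × 0.0181) = 3.41 Myr.

3.41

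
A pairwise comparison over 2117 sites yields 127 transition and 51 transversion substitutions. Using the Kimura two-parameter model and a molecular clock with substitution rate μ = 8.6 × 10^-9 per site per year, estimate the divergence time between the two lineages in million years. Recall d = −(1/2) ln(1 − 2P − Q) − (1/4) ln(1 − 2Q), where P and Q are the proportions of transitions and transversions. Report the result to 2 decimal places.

P = 127/2117 ≈ 0.059991 and Q = 51/2117 ≈ 0.024091.
Under the Kimura two-parameter model, d = −½ ln(1 − 2P − Q) − ¼ ln(1 − 2Q).
1 − 2P − Q = 0.855927, giving −½ ln(0.855927) = 0.077785.
1 − 2Q = 0.951818, giving −¼ ln(0.951818) = 0.012345.
d = 0.077785 + 0.012345 = 0.090130.
Under a molecular clock d = 2μt, so t = d/(2μ) = 0.090130 / (2 × 8.6 × 10^-9) = 5.24 million years.

5.24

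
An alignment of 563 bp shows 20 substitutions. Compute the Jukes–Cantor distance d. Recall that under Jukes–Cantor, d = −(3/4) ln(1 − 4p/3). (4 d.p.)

p = 20/563 ≈ 0.035524.
d = −(3/4) ln(1 − 4p/3) = −0.75 ln(1 − 0.047365) = −0.75 ln(0.952635)
  = −0.75 × (-0.048523) = 0.036392 substitutions/site.

0.0364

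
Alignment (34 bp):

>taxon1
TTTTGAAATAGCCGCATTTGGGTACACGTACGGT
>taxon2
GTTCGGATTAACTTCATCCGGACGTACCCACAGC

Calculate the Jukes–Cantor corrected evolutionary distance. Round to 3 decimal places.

The sequences differ at 17 of 34 sites, so p = 17/34 = 0.5.
d = −(3/4) ln(1 − 4p/3) = −0.75 ln(1 − 0.666667) = −0.75 ln(0.333333)
  = −0.75 × (-1.098613) = 0.823960 substitutions/site.

0.824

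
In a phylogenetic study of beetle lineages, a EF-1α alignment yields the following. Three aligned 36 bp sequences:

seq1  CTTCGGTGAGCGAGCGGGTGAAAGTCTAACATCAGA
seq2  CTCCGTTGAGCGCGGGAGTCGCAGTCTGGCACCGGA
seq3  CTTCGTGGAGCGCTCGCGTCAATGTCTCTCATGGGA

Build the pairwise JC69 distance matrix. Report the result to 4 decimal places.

seq1–seq2: 12/36 sites differ → p ≈ 0.333333, d = −0.75 ln(1 − 0.444444) = 0.440839 ≈ 0.4408.
seq1–seq3: 11/36 sites differ → p ≈ 0.305556, d = −0.75 ln(1 − 0.407408) = 0.392437 ≈ 0.3924.
seq2–seq3: 12/36 sites differ → p ≈ 0.333333, d = −0.75 ln(1 − 0.444444) = 0.440839 ≈ 0.4408.

d(seq1,seq2) = 0.4408, d(seq1,seq3) = 0.3924, d(seq2,seq3) = 0.4408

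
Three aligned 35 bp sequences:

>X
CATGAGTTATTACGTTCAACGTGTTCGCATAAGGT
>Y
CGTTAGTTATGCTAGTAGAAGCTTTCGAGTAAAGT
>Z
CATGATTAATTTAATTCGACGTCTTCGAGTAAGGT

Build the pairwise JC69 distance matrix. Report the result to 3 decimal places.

X–Y: 15/35 sites differ → p ≈ 0.428571, d = −0.75 ln(1 − 0.571428) = 0.635472 ≈ 0.635.
X–Z: 9/35 sites differ → p ≈ 0.257143, d = −0.75 ln(1 − 0.342857) = 0.314890 ≈ 0.315.
Y–Z: 13/35 sites differ → p ≈ 0.371429, d = −0.75 ln(1 − 0.495239) = 0.512753 ≈ 0.513.

d(X,Y) = 0.635, d(X,Z) = 0.315, d(Y,Z) = 0.513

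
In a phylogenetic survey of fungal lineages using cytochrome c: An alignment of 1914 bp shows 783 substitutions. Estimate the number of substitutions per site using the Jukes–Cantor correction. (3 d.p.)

p = 783/1914 ≈ 0.409091.
d = −(3/4) ln(1 − 4p/3) = −0.75 ln(1 − 0.545455) = −0.75 ln(0.454545)
  = −0.75 × (-0.788458) = 0.591344 substitutions/site.

0.591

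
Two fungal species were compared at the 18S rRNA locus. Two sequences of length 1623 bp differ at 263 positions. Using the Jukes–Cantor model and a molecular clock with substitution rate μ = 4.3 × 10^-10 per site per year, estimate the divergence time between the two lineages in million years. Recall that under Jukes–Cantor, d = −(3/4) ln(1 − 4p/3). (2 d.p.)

212.29

p = 263/1623 ≈ 0.162046.
d = −(3/4) ln(1 − 4p/3) = −0.75 ln(1 − 0.216061) = −0.75 ln(0.783939)
  = −0.75 × (-0.243424) = 0.182568 substitutions/site.
Under a molecular clock d = 2μt, so t = d/(2μ) = 0.182568 / (2 × 4.3 × 10^-10) = 212.29 million years.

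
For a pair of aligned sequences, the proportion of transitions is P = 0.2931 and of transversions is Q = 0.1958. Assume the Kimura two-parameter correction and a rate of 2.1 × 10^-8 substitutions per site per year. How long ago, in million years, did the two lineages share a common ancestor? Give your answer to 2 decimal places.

Under the Kimura two-parameter model, d = −½ ln(1 − 2P − Q) − ¼ ln(1 − 2Q).
1 − 2P − Q = 0.218, giving −½ ln(0.218) = 0.761630.
1 − 2Q = 0.6084, giving −¼ ln(0.6084) = 0.124231.
d = 0.761630 + 0.124231 = 0.885861.
Under a molecular clock d = 2μt, so t = d/(2μ) = 0.885861 / (2 × 2.1 × 10^-8) = 21.09 million years.

21.09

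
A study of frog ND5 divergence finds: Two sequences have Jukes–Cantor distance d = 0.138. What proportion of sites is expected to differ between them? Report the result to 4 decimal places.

p = (3/4)(1 − e^(−4d/3)) = 0.75 × (1 − e^(-0.184)) = 0.75 × (1 − 0.831936) = 0.126048.

0.1260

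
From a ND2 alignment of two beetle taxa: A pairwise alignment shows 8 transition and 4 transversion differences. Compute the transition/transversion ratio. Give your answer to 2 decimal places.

R = 8/4 = 2.00.

2.00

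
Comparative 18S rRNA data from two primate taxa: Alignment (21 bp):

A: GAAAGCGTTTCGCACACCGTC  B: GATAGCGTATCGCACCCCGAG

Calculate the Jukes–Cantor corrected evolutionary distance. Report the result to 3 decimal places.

0.286

The sequences differ at 5 of 21 sites (3, 9, 16, 20, 21), so p = 5/21 ≈ 0.238095.
d = −(3/4) ln(1 − 4p/3) = −0.75 ln(1 − 0.31746) = −0.75 ln(0.68254)
  = −0.75 × (-0.381934) = 0.286451 substitutions/site.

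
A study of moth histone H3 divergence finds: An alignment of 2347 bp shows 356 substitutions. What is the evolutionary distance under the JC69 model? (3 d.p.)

p = 356/2347 ≈ 0.151683.
d = −(3/4) ln(1 − 4p/3) = −0.75 ln(1 − 0.202244) = −0.75 ln(0.797756)
  = −0.75 × (-0.225952) = 0.169464 substitutions/site.

0.169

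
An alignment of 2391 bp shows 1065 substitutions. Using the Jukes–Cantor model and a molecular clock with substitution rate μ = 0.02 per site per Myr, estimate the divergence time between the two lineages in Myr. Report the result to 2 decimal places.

16.90

p = 1065/2391 ≈ 0.44542.
d = −(3/4) ln(1 − 4p/3) = −0.75 ln(1 − 0.593893) = −0.75 ln(0.406107)
  = −0.75 × (-0.901139) = 0.675854 substitutions/site.
Under a molecular clock d = 2μt, so t = d/(2μ) = 0.675854 / (2 × 0.02) = 16.90 Myr.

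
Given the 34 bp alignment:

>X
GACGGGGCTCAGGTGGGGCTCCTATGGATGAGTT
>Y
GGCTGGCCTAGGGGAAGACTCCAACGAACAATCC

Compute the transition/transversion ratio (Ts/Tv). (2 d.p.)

1.83

Transitions are A↔G and C↔T; transversions are all other mismatches.
Transitions: 11. Transversions: 6.
R = 11/6 = 1.833333… ≈ 1.83 (to 2 d.p.).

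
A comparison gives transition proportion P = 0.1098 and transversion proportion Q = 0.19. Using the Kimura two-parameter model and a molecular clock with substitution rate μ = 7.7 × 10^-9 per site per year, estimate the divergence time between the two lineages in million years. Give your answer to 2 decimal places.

Under the Kimura two-parameter model, d = −½ ln(1 − 2P − Q) − ¼ ln(1 − 2Q).
1 − 2P − Q = 0.5904, giving −½ ln(0.5904) = 0.263478.
1 − 2Q = 0.62, giving −¼ ln(0.62) = 0.119509.
d = 0.263478 + 0.119509 = 0.382987.
Under a molecular clock d = 2μt, so t = d/(2μ) = 0.382987 / (2 × 7.7 × 10^-9) = 24.87 million years.

24.87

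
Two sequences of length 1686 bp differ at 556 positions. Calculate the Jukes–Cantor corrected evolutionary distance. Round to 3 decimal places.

0.434

p = 556/1686 ≈ 0.329775.
d = −(3/4) ln(1 − 4p/3) = −0.75 ln(1 − 0.4397) = −0.75 ln(0.5603)
  = −0.75 × (-0.579283) = 0.434462 substitutions/site.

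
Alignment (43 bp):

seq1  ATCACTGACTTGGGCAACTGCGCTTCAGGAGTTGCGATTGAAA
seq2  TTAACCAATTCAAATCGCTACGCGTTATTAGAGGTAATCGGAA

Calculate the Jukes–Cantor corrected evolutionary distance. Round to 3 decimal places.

0.937

The sequences differ at 23 of 43 sites, so p = 23/43 ≈ 0.534884.
d = −(3/4) ln(1 − 4p/3) = −0.75 ln(1 − 0.713179) = −0.75 ln(0.286821)
  = −0.75 × (-1.248897) = 0.936673 substitutions/site.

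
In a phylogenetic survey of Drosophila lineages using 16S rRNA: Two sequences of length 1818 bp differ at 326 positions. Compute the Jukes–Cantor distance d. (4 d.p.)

p = 326/1818 ≈ 0.179318.
d = −(3/4) ln(1 − 4p/3) = −0.75 ln(1 − 0.239091) = −0.75 ln(0.760909)
  = −0.75 × (-0.273242) = 0.204932 substitutions/site.

0.2049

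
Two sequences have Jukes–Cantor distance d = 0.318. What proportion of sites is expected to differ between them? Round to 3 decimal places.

0.259

p = (3/4)(1 − e^(−4d/3)) = 0.75 × (1 − e^(-0.424)) = 0.75 × (1 − 0.654424) = 0.259182.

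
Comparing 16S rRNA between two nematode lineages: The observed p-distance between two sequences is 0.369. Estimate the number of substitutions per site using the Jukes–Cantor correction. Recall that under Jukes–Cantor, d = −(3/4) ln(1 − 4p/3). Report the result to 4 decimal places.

0.5080

d = −(3/4) ln(1 − 4p/3) = −0.75 ln(1 − 0.492) = −0.75 ln(0.508)
  = −0.75 × (-0.677274) = 0.507956 substitutions/site.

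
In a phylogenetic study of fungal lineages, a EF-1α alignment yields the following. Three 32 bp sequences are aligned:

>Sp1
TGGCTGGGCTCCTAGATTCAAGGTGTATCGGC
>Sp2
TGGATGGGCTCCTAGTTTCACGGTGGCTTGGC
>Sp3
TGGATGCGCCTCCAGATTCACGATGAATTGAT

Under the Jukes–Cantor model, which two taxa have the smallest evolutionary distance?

Sp1 and Sp2

Sp1–Sp2: 6/32 differ, p = 0.188, d = 0.216.
Sp1–Sp3: 11/32 differ, p = 0.344, d = 0.460.
Sp2–Sp3: 10/32 differ, p = 0.313, d = 0.404.
The smallest distance is between Sp1 and Sp2.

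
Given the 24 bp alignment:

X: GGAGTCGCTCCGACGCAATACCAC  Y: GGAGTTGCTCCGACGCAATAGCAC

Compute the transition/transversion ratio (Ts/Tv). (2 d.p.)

1.00

Transitions are A↔G and C↔T; transversions are all other mismatches.
Transitions: 1. Transversions: 1.
R = 1/1 = 1.00.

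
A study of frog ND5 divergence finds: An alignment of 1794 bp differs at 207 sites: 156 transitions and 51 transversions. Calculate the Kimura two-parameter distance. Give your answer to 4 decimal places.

P = 156/1794 ≈ 0.086957 and Q = 51/1794 ≈ 0.028428.
Under the Kimura two-parameter model, d = −½ ln(1 − 2P − Q) − ¼ ln(1 − 2Q).
1 − 2P − Q = 0.797658, giving −½ ln(0.797658) = 0.113038.
1 − 2Q = 0.943144, giving −¼ ln(0.943144) = 0.014634.
d = 0.113038 + 0.014634 = 0.127672.

0.1277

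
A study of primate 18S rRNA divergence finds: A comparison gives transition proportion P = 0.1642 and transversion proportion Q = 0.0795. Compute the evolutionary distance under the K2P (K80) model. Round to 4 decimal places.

0.3053

Under the Kimura two-parameter model, d = −½ ln(1 − 2P − Q) − ¼ ln(1 − 2Q).
1 − 2P − Q = 0.5921, giving −½ ln(0.5921) = 0.262040.
1 − 2Q = 0.841, giving −¼ ln(0.841) = 0.043291.
d = 0.262040 + 0.043291 = 0.305331.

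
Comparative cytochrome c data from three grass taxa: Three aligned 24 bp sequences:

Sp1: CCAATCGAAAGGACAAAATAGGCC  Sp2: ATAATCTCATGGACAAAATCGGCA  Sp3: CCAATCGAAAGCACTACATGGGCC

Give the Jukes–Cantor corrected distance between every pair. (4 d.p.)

d(Sp1,Sp2) = 0.3694, d(Sp1,Sp3) = 0.1885, d(Sp2,Sp3) = 0.6082

Sp1–Sp2: 7/24 sites differ → p ≈ 0.291667, d = −0.75 ln(1 − 0.388889) = 0.369358 ≈ 0.3694.
Sp1–Sp3: 4/24 sites differ → p ≈ 0.166667, d = −0.75 ln(1 − 0.222223) = 0.188487 ≈ 0.1885.
Sp2–Sp3: 10/24 sites differ → p ≈ 0.416667, d = −0.75 ln(1 − 0.555556) = 0.608198 ≈ 0.6082.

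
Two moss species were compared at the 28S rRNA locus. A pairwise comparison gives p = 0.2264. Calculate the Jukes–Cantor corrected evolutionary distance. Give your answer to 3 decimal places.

d = −(3/4) ln(1 − 4p/3) = −0.75 ln(1 − 0.301867) = −0.75 ln(0.698133)
  = −0.75 × (-0.359346) = 0.269510 substitutions/site.

0.270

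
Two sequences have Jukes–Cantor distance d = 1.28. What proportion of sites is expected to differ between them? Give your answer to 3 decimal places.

p = (3/4)(1 − e^(−4d/3)) = 0.75 × (1 − e^(-1.706667)) = 0.75 × (1 − 0.181470) = 0.613898.

0.614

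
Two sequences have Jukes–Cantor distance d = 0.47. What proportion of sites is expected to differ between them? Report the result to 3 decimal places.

0.349

p = (3/4)(1 − e^(−4d/3)) = 0.75 × (1 − e^(-0.626667)) = 0.75 × (1 − 0.534370) = 0.349223.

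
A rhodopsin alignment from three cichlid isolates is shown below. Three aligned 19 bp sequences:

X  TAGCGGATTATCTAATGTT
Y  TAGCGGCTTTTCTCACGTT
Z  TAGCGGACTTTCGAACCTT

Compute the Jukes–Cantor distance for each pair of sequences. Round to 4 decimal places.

d(X,Y) = 0.2471, d(X,Z) = 0.3241, d(Y,Z) = 0.3241

X–Y: 4/19 sites differ → p ≈ 0.210526, d = −0.75 ln(1 − 0.280701) = 0.247109 ≈ 0.2471.
X–Z: 5/19 sites differ → p ≈ 0.263158, d = −0.75 ln(1 − 0.350877) = 0.324100 ≈ 0.3241.
Y–Z: 5/19 sites differ → p ≈ 0.263158, d = −0.75 ln(1 − 0.350877) = 0.324100 ≈ 0.3241.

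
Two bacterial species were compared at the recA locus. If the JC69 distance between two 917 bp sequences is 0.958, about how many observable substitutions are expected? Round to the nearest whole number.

496

Invert JC69: p = (3/4)(1 − e^(−4d/3)) = 0.75 × (1 − e^(-1.277333)) = 0.75 × (1 − 0.278780) = 0.540915.
Expected differing sites = pL ≈ 0.540915 × 917 = 496.019055 ≈ 496.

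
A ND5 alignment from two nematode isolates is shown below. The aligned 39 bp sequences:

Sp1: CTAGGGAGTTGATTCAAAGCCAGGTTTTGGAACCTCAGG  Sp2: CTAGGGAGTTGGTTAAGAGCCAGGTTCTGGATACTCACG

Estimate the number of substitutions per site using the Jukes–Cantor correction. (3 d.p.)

The sequences differ at 7 of 39 sites (12, 15, 17, 27, 32, 33, 38), so p = 7/39 ≈ 0.179487.
d = −(3/4) ln(1 − 4p/3) = −0.75 ln(1 − 0.239316) = −0.75 ln(0.760684)
  = −0.75 × (-0.273537) = 0.205153 substitutions/site.

0.205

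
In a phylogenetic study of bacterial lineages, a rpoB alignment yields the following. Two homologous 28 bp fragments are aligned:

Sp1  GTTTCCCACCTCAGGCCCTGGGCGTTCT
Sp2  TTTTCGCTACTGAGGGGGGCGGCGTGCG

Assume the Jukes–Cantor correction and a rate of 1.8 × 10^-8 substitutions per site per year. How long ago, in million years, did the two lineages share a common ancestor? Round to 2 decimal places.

The sequences differ at 12 of 28 sites, so p = 12/28 ≈ 0.428571.
d = −(3/4) ln(1 − 4p/3) = −0.75 ln(1 − 0.571428) = −0.75 ln(0.428572)
  = −0.75 × (-0.847297) = 0.635473 substitutions/site.
Under a molecular clock d = 2μt, so t = d/(2μ) = 0.635473 / (2 × 1.8 × 10^-8) = 17.65 million years.

17.65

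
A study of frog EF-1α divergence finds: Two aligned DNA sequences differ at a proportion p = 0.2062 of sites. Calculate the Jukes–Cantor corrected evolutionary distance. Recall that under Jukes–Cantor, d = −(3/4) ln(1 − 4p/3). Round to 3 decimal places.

d = −(3/4) ln(1 − 4p/3) = −0.75 ln(1 − 0.274933) = −0.75 ln(0.725067)
  = −0.75 × (-0.321491) = 0.241118 substitutions/site.

0.241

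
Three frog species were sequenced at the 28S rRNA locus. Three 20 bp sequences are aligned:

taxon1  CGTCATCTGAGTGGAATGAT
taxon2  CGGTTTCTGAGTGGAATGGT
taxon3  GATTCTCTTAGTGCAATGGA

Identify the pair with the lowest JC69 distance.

taxon1 and taxon2

taxon1–taxon2: 4/20 differ, p = 0.200, d = 0.233.
taxon1–taxon3: 8/20 differ, p = 0.400, d = 0.572.
taxon2–taxon3: 7/20 differ, p = 0.350, d = 0.471.
The smallest distance is between taxon1 and taxon2.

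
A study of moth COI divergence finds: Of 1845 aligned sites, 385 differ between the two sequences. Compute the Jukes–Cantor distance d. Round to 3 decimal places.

p = 385/1845 ≈ 0.208672.
d = −(3/4) ln(1 − 4p/3) = −0.75 ln(1 − 0.278229) = −0.75 ln(0.721771)
  = −0.75 × (-0.326047) = 0.244535 substitutions/site.

0.245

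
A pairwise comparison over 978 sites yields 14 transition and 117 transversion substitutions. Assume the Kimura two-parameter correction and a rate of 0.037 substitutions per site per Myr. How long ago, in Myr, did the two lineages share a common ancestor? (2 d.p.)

P = 14/978 ≈ 0.014315 and Q = 117/978 ≈ 0.119632.
Under the Kimura two-parameter model, d = −½ ln(1 − 2P − Q) − ¼ ln(1 − 2Q).
1 − 2P − Q = 0.851738, giving −½ ln(0.851738) = 0.080238.
1 − 2Q = 0.760736, giving −¼ ln(0.760736) = 0.068367.
d = 0.080238 + 0.068367 = 0.148605.
Under a molecular clock d = 2μt, so t = d/(2μ) = 0.148605 / (2 × 0.037) = 2.01 Myr.

2.01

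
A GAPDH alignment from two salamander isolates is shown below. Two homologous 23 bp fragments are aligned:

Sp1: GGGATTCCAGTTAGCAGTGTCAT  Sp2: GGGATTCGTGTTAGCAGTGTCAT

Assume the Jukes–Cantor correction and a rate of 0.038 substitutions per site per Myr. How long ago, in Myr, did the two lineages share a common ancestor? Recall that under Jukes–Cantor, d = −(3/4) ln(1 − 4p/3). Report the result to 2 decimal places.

The sequences differ at 2 of 23 sites (8, 9), so p = 2/23 ≈ 0.086957.
d = −(3/4) ln(1 − 4p/3) = −0.75 ln(1 − 0.115943) = −0.75 ln(0.884057)
  = −0.75 × (-0.123234) = 0.092426 substitutions/site.
Under a molecular clock d = 2μt, so t = d/(2μ) = 0.092426 / (2 × 0.038) = 1.22 Myr.

1.22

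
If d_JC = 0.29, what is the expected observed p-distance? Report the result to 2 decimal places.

p = (3/4)(1 − e^(−4d/3)) = 0.75 × (1 − e^(-0.386667)) = 0.75 × (1 − 0.679317) = 0.240512.

0.24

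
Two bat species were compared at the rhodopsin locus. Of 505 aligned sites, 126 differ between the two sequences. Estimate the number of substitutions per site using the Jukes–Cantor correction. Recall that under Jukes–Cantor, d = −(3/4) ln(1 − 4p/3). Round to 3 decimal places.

p = 126/505 ≈ 0.249505.
d = −(3/4) ln(1 − 4p/3) = −0.75 ln(1 − 0.332673) = −0.75 ln(0.667327)
  = −0.75 × (-0.404475) = 0.303356 substitutions/site.

0.303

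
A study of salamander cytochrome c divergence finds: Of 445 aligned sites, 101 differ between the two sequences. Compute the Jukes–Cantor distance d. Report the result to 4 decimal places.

p = 101/445 ≈ 0.226966.
d = −(3/4) ln(1 − 4p/3) = −0.75 ln(1 − 0.302621) = −0.75 ln(0.697379)
  = −0.75 × (-0.360426) = 0.270320 substitutions/site.

0.2703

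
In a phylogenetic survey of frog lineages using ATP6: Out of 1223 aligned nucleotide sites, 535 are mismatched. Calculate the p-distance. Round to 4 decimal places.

p = 535/1223 = 0.437448… ≈ 0.4374 (to 4 d.p.).

0.4374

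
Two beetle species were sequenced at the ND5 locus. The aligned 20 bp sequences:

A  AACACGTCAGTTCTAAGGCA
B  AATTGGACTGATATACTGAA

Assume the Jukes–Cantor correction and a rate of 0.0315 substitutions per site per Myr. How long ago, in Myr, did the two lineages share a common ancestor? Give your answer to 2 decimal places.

The sequences differ at 10 of 20 sites (3, 4, 5, 7, 9, 11, 13, 16, 17, 19), so p = 10/20 = 0.5.
d = −(3/4) ln(1 − 4p/3) = −0.75 ln(1 − 0.666667) = −0.75 ln(0.333333)
  = −0.75 × (-1.098613) = 0.823960 substitutions/site.
Under a molecular clock d = 2μt, so t = d/(2μ) = 0.823960 / (2 × 0.0315) = 13.08 Myr.

13.08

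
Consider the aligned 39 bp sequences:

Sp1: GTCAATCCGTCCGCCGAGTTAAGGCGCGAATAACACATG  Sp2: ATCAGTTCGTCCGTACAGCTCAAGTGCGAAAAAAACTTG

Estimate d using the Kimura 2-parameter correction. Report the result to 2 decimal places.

Of 39 sites, 7 differences are transitions and 6 are transversions, so P = 7/39 ≈ 0.179487 and Q = 6/39 ≈ 0.153846.
Under the Kimura two-parameter model, d = −½ ln(1 − 2P − Q) − ¼ ln(1 − 2Q).
1 − 2P − Q = 0.48718, giving −½ ln(0.48718) = 0.359561.
1 − 2Q = 0.692308, giving −¼ ln(0.692308) = 0.091931.
d = 0.359561 + 0.091931 = 0.451492.

0.45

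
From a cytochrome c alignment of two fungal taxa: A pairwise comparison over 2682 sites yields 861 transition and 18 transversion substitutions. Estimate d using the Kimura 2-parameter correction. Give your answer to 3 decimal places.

0.527

P = 861/2682 ≈ 0.321029 and Q = 18/2682 ≈ 0.006711.
Under the Kimura two-parameter model, d = −½ ln(1 − 2P − Q) − ¼ ln(1 − 2Q).
1 − 2P − Q = 0.351231, giving −½ ln(0.351231) = 0.523156.
1 − 2Q = 0.986578, giving −¼ ln(0.986578) = 0.003378.
d = 0.523156 + 0.003378 = 0.526534.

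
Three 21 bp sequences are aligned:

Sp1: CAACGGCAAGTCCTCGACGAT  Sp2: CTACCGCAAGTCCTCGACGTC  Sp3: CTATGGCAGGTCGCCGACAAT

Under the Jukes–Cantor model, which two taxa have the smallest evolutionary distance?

Sp1 and Sp2

Sp1–Sp2: 4/21 differ, p = 0.190, d = 0.220.
Sp1–Sp3: 6/21 differ, p = 0.286, d = 0.360.
Sp2–Sp3: 8/21 differ, p = 0.381, d = 0.532.
The smallest distance is between Sp1 and Sp2.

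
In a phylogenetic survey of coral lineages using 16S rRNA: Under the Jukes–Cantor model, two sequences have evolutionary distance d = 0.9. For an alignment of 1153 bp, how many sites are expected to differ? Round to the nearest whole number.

Invert JC69: p = (3/4)(1 − e^(−4d/3)) = 0.75 × (1 − e^(-1.2)) = 0.75 × (1 − 0.301194) = 0.524105.
Expected differing sites = pL ≈ 0.524105 × 1153 = 604.293065 ≈ 604.

604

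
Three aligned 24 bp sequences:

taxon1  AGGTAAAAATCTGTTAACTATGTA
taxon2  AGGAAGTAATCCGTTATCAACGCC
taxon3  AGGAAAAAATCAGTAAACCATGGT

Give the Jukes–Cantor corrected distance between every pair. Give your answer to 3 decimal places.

taxon1–taxon2: 9/24 sites differ → p = 0.375, d = −0.75 ln(1 − 0.5) = 0.519860 ≈ 0.520.
taxon1–taxon3: 6/24 sites differ → p = 0.25, d = −0.75 ln(1 − 0.333333) = 0.304098 ≈ 0.304.
taxon2–taxon3: 9/24 sites differ → p = 0.375, d = −0.75 ln(1 − 0.5) = 0.519860 ≈ 0.520.

d(taxon1,taxon2) = 0.520, d(taxon1,taxon3) = 0.304, d(taxon2,taxon3) = 0.520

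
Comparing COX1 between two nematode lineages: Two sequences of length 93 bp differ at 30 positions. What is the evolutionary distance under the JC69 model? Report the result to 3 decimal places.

0.422

p = 30/93 ≈ 0.322581.
d = −(3/4) ln(1 − 4p/3) = −0.75 ln(1 − 0.430108) = −0.75 ln(0.569892)
  = −0.75 × (-0.562308) = 0.421731 substitutions/site.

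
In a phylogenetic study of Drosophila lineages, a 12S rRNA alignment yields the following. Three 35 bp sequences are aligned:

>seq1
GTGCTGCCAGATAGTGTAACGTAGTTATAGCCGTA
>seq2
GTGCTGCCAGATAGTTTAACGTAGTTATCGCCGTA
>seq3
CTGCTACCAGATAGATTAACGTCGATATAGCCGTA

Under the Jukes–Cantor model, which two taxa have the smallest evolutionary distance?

seq1–seq2: 2/35 differ, p = 0.057, d = 0.059.
seq1–seq3: 6/35 differ, p = 0.171, d = 0.195.
seq2–seq3: 6/35 differ, p = 0.171, d = 0.195.
The smallest distance is between seq1 and seq2.

seq1 and seq2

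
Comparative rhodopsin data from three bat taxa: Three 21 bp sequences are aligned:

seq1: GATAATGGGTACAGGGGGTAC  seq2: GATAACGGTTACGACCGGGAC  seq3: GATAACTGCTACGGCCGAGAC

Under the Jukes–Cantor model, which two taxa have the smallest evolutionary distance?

seq2 and seq3

seq1–seq2: 7/21 differ, p = 0.333, d = 0.441.
seq1–seq3: 8/21 differ, p = 0.381, d = 0.532.
seq2–seq3: 4/21 differ, p = 0.190, d = 0.220.
The smallest distance is between seq2 and seq3.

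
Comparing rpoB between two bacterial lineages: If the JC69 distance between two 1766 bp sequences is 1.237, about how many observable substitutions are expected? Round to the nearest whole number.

Invert JC69: p = (3/4)(1 − e^(−4d/3)) = 0.75 × (1 − e^(-1.649333)) = 0.75 × (1 − 0.192178) = 0.605867.
Expected differing sites = pL ≈ 0.605867 × 1766 = 1069.961122 ≈ 1070.

1070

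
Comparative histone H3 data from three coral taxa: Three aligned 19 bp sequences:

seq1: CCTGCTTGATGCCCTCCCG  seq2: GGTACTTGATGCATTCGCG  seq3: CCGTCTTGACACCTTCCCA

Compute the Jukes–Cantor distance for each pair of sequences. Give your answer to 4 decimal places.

seq1–seq2: 6/19 sites differ → p ≈ 0.315789, d = −0.75 ln(1 − 0.421052) = 0.409907 ≈ 0.4099.
seq1–seq3: 6/19 sites differ → p ≈ 0.315789, d = −0.75 ln(1 − 0.421052) = 0.409907 ≈ 0.4099.
seq2–seq3: 9/19 sites differ → p ≈ 0.473684, d = −0.75 ln(1 − 0.631579) = 0.748897 ≈ 0.7489.

d(seq1,seq2) = 0.4099, d(seq1,seq3) = 0.4099, d(seq2,seq3) = 0.7489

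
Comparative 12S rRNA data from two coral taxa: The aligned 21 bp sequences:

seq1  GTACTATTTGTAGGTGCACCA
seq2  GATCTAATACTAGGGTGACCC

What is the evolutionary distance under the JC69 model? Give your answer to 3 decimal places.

The sequences differ at 9 of 21 sites (2, 3, 7, 9, 10, 15, 16, 17, 21), so p = 9/21 ≈ 0.428571.
d = −(3/4) ln(1 − 4p/3) = −0.75 ln(1 − 0.571428) = −0.75 ln(0.428572)
  = −0.75 × (-0.847297) = 0.635473 substitutions/site.

0.635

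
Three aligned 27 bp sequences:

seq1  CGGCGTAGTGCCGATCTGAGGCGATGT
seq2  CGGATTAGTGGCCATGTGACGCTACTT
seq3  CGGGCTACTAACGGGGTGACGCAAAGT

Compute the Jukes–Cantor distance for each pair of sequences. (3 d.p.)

d(seq1,seq2) = 0.441, d(seq1,seq3) = 0.588, d(seq2,seq3) = 0.588

seq1–seq2: 9/27 sites differ → p ≈ 0.333333, d = −0.75 ln(1 − 0.444444) = 0.440839 ≈ 0.441.
seq1–seq3: 11/27 sites differ → p ≈ 0.407407, d = −0.75 ln(1 − 0.543209) = 0.587647 ≈ 0.588.
seq2–seq3: 11/27 sites differ → p ≈ 0.407407, d = −0.75 ln(1 − 0.543209) = 0.587647 ≈ 0.588.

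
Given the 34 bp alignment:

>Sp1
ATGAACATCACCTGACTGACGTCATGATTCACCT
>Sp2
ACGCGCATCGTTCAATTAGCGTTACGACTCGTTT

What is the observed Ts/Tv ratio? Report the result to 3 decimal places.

16.000

Transitions are A↔G and C↔T; transversions are all other mismatches.
Transitions: 16. Transversions: 1.
R = 16/1 = 16.000.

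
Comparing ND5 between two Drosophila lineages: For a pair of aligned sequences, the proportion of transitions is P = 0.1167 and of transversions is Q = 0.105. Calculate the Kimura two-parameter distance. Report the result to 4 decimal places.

0.2655

Under the Kimura two-parameter model, d = −½ ln(1 − 2P − Q) − ¼ ln(1 − 2Q).
1 − 2P − Q = 0.6616, giving −½ ln(0.6616) = 0.206547.
1 − 2Q = 0.79, giving −¼ ln(0.79) = 0.058931.
d = 0.206547 + 0.058931 = 0.265478.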